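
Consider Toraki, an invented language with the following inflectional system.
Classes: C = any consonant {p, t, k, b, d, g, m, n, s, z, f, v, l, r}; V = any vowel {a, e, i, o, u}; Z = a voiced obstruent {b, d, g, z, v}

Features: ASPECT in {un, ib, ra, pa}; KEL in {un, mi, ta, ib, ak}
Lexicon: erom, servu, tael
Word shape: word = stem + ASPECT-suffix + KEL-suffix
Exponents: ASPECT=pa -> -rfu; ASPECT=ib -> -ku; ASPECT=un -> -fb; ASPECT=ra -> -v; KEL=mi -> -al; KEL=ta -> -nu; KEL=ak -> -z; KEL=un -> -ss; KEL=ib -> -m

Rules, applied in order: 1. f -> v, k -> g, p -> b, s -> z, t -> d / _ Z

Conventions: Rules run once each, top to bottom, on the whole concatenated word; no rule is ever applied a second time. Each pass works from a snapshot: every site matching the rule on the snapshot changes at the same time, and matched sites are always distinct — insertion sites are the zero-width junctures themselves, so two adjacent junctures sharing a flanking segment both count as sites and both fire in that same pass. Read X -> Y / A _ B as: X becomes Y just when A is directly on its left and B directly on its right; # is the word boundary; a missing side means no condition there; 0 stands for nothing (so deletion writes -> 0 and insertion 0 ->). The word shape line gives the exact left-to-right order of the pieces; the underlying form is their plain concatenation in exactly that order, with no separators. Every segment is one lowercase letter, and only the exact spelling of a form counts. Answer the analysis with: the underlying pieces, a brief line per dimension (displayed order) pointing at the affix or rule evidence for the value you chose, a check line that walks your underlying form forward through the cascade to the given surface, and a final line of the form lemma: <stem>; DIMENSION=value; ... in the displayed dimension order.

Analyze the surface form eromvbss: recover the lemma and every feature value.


underlying: erom-fb-ss
ASPECT=un - signalled by the affix -fb
KEL=un - signalled by the affix -ss
check: eromfbss -> eromvbss
lemma: erom; ASPECT=un; KEL=un


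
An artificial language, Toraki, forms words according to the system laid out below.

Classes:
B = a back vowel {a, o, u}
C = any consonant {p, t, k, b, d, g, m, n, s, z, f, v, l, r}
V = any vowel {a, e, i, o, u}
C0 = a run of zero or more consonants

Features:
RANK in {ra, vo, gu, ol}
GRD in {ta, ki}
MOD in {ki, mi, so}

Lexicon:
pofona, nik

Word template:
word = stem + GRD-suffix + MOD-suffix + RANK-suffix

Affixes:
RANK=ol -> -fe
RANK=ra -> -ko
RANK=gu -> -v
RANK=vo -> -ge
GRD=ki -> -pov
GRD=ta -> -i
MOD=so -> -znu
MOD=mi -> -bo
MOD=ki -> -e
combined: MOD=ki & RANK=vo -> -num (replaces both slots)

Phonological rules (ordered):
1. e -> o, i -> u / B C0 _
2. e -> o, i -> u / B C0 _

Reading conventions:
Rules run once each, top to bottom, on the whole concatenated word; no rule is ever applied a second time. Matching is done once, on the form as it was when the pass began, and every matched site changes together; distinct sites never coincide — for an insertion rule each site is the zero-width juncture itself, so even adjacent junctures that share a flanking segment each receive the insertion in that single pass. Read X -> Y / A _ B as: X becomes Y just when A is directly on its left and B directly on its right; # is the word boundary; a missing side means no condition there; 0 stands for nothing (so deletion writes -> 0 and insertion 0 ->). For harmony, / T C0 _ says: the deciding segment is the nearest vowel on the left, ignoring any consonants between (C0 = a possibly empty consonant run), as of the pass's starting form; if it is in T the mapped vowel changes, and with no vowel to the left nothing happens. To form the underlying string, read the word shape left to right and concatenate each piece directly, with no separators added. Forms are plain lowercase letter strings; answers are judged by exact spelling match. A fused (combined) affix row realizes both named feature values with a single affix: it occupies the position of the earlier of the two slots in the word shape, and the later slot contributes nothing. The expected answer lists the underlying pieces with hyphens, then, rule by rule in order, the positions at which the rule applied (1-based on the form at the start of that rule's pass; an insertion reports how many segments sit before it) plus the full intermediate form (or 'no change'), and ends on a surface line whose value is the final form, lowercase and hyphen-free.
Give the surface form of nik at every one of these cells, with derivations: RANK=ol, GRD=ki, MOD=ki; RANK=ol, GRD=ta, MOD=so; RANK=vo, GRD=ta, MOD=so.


cell RANK=ol, GRD=ki, MOD=ki:
underlying: nik-pov-e-fe
1. e -> o, i -> u / B C0 _: fires at position(s) 7: nikpovofe
2. e -> o, i -> u / B C0 _: fires at position(s) 9: nikpovofo
surface: nikpovofo

cell RANK=ol, GRD=ta, MOD=so:
underlying: nik-i-znu-fe
1. e -> o, i -> u / B C0 _: fires at position(s) 9: nikiznufo
2. e -> o, i -> u / B C0 _: no change
surface: nikiznufo

cell RANK=vo, GRD=ta, MOD=so:
underlying: nik-i-znu-ge
1. e -> o, i -> u / B C0 _: fires at position(s) 9: nikiznugo
2. e -> o, i -> u / B C0 _: no change
surface: nikiznugo


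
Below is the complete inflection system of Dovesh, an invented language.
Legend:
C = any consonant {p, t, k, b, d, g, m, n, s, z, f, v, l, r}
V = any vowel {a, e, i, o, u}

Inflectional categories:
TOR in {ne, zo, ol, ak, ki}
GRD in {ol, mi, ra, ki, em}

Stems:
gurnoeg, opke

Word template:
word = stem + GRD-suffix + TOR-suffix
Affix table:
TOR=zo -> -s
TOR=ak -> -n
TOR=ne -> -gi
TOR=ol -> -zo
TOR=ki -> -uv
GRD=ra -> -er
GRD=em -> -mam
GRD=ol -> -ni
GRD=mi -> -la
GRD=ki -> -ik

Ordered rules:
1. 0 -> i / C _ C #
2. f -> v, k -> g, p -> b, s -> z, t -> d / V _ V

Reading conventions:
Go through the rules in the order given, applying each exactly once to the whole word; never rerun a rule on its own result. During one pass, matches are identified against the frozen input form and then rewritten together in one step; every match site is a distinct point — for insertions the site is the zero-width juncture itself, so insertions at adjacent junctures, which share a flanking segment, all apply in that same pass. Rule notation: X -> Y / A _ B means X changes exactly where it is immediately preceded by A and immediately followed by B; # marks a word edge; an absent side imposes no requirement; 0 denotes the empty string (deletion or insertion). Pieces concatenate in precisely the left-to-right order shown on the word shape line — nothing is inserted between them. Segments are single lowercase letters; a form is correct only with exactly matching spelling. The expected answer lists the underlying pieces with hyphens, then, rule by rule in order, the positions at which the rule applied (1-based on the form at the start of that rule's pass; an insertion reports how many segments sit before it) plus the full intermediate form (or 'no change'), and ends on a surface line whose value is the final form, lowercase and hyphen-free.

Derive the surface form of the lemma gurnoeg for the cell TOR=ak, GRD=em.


underlying: gurnoeg-mam-n
1. 0 -> i / C _ C #: inserts after position(s) 10: gurnoegmamin
2. f -> v, k -> g, p -> b, s -> z, t -> d / V _ V: no change
surface: gurnoegmamin


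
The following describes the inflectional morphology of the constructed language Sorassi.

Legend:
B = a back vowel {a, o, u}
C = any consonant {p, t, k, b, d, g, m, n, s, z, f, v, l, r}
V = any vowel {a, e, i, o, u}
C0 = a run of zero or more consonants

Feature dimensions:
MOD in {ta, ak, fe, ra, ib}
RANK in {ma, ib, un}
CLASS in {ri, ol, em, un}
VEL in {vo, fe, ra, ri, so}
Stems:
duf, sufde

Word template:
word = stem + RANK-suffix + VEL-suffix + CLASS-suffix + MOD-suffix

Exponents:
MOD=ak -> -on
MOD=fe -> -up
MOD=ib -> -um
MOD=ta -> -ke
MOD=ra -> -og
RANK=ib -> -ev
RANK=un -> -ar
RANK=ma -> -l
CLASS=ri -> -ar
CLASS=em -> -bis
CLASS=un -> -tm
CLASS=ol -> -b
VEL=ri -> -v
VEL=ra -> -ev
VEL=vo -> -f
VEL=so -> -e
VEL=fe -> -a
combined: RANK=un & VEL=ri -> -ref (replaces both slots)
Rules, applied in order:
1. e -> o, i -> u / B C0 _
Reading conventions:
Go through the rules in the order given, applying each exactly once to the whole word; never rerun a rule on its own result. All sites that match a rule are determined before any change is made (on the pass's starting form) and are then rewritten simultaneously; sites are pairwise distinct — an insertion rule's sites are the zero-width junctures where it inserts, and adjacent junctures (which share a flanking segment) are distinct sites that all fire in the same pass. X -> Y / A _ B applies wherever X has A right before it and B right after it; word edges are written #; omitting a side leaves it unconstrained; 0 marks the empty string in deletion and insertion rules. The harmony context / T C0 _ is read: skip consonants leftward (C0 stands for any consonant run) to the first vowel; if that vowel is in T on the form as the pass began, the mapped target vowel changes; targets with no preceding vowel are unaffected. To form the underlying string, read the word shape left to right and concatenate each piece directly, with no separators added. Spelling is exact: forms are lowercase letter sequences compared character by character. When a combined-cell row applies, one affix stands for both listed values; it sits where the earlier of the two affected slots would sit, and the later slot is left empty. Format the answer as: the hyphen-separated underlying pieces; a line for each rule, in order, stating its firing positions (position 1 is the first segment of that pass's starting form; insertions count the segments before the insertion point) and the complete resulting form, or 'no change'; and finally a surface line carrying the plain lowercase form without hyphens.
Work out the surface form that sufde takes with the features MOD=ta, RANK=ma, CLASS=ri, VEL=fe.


underlying: sufde-l-a-ar-ke
1. e -> o, i -> u / B C0 _: fires at position(s) 5, 11: sufdolaarko
surface: sufdolaarko


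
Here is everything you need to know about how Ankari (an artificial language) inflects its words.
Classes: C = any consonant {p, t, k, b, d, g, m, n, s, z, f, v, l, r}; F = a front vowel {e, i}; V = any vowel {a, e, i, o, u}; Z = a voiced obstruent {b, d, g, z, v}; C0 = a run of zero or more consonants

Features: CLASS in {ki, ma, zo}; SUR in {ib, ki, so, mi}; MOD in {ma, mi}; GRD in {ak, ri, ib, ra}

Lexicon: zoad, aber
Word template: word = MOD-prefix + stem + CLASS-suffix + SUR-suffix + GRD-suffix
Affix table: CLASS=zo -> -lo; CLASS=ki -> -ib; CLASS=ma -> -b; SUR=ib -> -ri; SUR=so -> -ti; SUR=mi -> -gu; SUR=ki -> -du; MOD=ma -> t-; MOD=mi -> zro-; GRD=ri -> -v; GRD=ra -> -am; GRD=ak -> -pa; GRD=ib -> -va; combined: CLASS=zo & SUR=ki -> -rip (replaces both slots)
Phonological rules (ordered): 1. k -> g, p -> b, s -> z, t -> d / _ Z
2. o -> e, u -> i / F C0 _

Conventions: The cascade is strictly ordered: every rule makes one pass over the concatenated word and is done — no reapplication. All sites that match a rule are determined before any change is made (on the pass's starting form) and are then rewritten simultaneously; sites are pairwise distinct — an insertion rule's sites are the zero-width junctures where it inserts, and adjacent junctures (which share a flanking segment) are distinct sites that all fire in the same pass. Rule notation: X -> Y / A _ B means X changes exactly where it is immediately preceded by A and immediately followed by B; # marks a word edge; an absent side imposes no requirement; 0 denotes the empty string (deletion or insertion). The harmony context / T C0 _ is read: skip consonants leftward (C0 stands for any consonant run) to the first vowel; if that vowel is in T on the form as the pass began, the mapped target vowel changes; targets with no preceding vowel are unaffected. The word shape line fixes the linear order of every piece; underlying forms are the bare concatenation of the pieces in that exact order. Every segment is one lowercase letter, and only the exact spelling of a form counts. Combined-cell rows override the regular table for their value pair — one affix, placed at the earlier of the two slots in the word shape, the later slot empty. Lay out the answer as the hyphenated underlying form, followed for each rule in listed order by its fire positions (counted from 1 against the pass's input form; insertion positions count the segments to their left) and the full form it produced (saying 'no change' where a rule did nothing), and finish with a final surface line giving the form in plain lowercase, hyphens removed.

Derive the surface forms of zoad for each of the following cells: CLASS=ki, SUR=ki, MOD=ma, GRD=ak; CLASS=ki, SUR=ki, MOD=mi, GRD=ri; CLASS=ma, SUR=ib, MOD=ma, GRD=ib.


cell CLASS=ki, SUR=ki, MOD=ma, GRD=ak:
underlying: t-zoad-ib-du-pa
1. k -> g, p -> b, s -> z, t -> d / _ Z: fires at position(s) 1: dzoadibdupa
2. o -> e, u -> i / F C0 _: fires at position(s) 9: dzoadibdipa
surface: dzoadibdipa

cell CLASS=ki, SUR=ki, MOD=mi, GRD=ri:
underlying: zro-zoad-ib-du-v
1. k -> g, p -> b, s -> z, t -> d / _ Z: no change
2. o -> e, u -> i / F C0 _: fires at position(s) 11: zrozoadibdiv
surface: zrozoadibdiv

cell CLASS=ma, SUR=ib, MOD=ma, GRD=ib:
underlying: t-zoad-b-ri-va
1. k -> g, p -> b, s -> z, t -> d / _ Z: fires at position(s) 1: dzoadbriva
2. o -> e, u -> i / F C0 _: no change
surface: dzoadbriva


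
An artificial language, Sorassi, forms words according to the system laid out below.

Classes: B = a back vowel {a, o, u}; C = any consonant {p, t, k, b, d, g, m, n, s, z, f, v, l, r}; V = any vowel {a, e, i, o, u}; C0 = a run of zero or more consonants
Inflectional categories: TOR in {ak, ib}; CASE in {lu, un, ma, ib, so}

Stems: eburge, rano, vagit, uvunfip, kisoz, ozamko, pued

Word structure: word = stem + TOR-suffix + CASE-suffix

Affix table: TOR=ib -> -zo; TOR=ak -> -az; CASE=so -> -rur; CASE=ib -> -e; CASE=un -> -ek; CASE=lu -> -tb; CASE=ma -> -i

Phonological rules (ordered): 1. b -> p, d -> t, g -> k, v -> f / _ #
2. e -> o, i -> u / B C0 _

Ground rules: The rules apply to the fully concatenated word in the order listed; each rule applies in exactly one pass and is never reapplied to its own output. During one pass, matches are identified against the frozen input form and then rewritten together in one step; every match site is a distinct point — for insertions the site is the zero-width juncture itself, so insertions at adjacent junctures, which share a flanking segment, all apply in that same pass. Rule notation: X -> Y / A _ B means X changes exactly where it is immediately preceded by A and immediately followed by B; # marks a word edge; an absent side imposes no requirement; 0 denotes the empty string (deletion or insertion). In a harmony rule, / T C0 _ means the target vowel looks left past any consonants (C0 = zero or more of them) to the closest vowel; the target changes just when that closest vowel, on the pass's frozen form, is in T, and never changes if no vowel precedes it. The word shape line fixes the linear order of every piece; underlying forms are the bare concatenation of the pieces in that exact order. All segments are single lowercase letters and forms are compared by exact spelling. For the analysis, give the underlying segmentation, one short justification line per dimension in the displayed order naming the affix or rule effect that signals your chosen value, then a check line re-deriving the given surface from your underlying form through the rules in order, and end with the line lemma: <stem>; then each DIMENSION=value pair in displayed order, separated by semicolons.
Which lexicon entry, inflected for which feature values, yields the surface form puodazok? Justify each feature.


underlying: pued-az-ek
TOR=ak - signalled by the affix -az
CASE=un - signalled by the affix -ek
check: puedazek -> puedazek -> puodazok
lemma: pued; TOR=ak; CASE=un


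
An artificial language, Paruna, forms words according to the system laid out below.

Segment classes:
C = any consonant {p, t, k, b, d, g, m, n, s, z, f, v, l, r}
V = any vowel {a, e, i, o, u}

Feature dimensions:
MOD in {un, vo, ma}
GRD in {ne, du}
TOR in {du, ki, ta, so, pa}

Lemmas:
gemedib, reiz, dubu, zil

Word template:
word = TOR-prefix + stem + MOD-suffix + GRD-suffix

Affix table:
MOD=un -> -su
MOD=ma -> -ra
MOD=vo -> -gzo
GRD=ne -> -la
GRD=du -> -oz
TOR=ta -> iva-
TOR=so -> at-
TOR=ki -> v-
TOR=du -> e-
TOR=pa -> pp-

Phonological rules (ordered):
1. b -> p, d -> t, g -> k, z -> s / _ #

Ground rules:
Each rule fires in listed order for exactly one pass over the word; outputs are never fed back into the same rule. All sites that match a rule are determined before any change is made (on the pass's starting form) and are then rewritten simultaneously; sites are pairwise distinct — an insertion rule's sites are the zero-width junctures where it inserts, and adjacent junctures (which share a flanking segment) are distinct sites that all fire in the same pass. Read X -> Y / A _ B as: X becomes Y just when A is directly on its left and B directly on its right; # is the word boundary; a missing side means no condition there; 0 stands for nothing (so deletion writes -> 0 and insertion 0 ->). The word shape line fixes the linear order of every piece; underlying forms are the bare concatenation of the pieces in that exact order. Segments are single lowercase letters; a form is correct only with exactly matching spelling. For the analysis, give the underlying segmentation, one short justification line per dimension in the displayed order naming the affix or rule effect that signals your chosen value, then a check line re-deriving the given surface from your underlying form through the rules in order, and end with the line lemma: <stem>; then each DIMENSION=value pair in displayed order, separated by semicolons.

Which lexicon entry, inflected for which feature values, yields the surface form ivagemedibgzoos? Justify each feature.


underlying: iva-gemedib-gzo-oz
MOD=vo - signalled by the affix -gzo
GRD=du - signalled by the affix -oz
TOR=ta - signalled by the affix iva-
check: ivagemedibgzooz -> ivagemedibgzoos
lemma: gemedib; MOD=vo; GRD=du; TOR=ta


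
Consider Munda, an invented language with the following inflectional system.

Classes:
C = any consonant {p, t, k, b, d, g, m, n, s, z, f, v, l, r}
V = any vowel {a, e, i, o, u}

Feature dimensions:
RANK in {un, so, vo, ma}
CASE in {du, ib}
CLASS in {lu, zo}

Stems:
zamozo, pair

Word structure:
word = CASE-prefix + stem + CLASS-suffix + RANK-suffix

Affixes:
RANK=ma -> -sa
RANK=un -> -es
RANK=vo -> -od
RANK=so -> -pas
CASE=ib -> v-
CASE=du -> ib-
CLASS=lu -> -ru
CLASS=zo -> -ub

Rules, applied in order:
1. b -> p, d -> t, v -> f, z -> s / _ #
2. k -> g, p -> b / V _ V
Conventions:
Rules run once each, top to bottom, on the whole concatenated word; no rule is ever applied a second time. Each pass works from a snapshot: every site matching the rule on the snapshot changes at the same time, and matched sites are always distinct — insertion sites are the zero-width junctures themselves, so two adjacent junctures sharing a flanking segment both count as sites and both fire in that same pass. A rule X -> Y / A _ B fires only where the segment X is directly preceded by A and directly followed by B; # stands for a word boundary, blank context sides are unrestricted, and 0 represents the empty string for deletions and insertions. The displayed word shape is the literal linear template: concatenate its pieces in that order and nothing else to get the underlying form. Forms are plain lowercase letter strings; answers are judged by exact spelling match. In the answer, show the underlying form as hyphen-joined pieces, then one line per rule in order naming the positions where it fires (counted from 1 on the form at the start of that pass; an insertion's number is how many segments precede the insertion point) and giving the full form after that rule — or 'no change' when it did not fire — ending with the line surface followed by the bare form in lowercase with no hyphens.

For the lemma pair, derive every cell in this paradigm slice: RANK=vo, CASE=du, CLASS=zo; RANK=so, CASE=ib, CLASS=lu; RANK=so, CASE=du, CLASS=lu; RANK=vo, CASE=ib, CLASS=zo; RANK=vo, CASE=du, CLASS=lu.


cell RANK=vo, CASE=du, CLASS=zo:
underlying: ib-pair-ub-od
1. b -> p, d -> t, v -> f, z -> s / _ #: fires at position(s) 10: ibpairubot
2. k -> g, p -> b / V _ V: no change
surface: ibpairubot

cell RANK=so, CASE=ib, CLASS=lu:
underlying: v-pair-ru-pas
1. b -> p, d -> t, v -> f, z -> s / _ #: no change
2. k -> g, p -> b / V _ V: fires at position(s) 8: vpairrubas
surface: vpairrubas

cell RANK=so, CASE=du, CLASS=lu:
underlying: ib-pair-ru-pas
1. b -> p, d -> t, v -> f, z -> s / _ #: no change
2. k -> g, p -> b / V _ V: fires at position(s) 9: ibpairrubas
surface: ibpairrubas

cell RANK=vo, CASE=ib, CLASS=zo:
underlying: v-pair-ub-od
1. b -> p, d -> t, v -> f, z -> s / _ #: fires at position(s) 9: vpairubot
2. k -> g, p -> b / V _ V: no change
surface: vpairubot

cell RANK=vo, CASE=du, CLASS=lu:
underlying: ib-pair-ru-od
1. b -> p, d -> t, v -> f, z -> s / _ #: fires at position(s) 10: ibpairruot
2. k -> g, p -> b / V _ V: no change
surface: ibpairruot


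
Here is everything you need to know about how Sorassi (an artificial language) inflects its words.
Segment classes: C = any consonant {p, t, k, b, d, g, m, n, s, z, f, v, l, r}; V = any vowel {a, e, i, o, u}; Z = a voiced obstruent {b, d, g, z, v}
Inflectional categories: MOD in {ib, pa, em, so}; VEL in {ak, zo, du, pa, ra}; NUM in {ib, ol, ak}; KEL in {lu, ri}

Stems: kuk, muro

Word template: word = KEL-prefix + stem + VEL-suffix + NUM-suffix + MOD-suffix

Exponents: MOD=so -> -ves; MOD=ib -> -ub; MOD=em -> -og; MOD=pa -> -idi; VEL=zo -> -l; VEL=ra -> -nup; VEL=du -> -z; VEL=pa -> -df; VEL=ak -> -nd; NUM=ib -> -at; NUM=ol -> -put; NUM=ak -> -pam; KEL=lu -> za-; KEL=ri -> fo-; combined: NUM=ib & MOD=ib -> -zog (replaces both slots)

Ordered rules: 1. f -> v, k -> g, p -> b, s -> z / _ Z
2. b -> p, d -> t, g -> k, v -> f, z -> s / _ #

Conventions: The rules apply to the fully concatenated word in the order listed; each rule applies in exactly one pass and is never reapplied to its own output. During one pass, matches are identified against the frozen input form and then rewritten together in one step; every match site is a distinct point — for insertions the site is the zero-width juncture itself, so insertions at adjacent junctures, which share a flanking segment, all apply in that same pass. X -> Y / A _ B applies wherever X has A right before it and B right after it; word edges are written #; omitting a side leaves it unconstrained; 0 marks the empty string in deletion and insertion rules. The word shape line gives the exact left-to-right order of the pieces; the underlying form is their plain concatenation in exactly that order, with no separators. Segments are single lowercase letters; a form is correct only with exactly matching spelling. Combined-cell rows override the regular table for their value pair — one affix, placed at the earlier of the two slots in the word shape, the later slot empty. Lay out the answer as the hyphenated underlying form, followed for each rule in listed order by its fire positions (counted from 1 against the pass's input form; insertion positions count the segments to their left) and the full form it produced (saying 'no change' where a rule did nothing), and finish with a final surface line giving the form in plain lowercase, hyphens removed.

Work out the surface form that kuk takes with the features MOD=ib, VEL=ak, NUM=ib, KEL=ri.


underlying: fo-kuk-nd-zog
1. f -> v, k -> g, p -> b, s -> z / _ Z: no change
2. b -> p, d -> t, g -> k, v -> f, z -> s / _ #: fires at position(s) 10: fokukndzok
surface: fokukndzok


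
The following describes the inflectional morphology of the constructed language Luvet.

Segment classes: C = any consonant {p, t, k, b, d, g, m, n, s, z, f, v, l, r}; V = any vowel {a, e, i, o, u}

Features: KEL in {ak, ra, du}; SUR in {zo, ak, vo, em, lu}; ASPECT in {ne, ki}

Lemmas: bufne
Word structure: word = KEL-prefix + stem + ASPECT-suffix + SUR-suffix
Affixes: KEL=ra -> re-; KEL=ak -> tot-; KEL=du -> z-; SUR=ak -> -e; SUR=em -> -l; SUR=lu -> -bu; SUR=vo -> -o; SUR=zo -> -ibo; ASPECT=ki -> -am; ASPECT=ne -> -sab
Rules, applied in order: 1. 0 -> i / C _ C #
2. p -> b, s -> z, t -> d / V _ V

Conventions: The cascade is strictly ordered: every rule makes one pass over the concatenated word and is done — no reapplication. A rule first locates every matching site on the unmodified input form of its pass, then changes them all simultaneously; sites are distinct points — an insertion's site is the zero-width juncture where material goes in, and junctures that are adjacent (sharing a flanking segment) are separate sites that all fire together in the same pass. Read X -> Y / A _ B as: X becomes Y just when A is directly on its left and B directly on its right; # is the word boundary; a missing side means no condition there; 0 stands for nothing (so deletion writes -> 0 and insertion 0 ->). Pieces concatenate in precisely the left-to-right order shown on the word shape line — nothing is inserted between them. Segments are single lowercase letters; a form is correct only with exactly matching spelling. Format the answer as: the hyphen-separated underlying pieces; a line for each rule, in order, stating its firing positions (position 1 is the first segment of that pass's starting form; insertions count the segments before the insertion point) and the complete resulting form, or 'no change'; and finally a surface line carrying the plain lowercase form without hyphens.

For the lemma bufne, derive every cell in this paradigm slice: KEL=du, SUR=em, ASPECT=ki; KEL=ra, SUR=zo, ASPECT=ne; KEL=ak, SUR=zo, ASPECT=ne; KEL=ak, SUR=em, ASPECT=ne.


cell KEL=du, SUR=em, ASPECT=ki:
underlying: z-bufne-am-l
1. 0 -> i / C _ C #: inserts after position(s) 8: zbufneamil
2. p -> b, s -> z, t -> d / V _ V: no change
surface: zbufneamil

cell KEL=ra, SUR=zo, ASPECT=ne:
underlying: re-bufne-sab-ibo
1. 0 -> i / C _ C #: no change
2. p -> b, s -> z, t -> d / V _ V: fires at position(s) 8: rebufnezabibo
surface: rebufnezabibo

cell KEL=ak, SUR=zo, ASPECT=ne:
underlying: tot-bufne-sab-ibo
1. 0 -> i / C _ C #: no change
2. p -> b, s -> z, t -> d / V _ V: fires at position(s) 9: totbufnezabibo
surface: totbufnezabibo

cell KEL=ak, SUR=em, ASPECT=ne:
underlying: tot-bufne-sab-l
1. 0 -> i / C _ C #: inserts after position(s) 11: totbufnesabil
2. p -> b, s -> z, t -> d / V _ V: fires at position(s) 9: totbufnezabil
surface: totbufnezabil


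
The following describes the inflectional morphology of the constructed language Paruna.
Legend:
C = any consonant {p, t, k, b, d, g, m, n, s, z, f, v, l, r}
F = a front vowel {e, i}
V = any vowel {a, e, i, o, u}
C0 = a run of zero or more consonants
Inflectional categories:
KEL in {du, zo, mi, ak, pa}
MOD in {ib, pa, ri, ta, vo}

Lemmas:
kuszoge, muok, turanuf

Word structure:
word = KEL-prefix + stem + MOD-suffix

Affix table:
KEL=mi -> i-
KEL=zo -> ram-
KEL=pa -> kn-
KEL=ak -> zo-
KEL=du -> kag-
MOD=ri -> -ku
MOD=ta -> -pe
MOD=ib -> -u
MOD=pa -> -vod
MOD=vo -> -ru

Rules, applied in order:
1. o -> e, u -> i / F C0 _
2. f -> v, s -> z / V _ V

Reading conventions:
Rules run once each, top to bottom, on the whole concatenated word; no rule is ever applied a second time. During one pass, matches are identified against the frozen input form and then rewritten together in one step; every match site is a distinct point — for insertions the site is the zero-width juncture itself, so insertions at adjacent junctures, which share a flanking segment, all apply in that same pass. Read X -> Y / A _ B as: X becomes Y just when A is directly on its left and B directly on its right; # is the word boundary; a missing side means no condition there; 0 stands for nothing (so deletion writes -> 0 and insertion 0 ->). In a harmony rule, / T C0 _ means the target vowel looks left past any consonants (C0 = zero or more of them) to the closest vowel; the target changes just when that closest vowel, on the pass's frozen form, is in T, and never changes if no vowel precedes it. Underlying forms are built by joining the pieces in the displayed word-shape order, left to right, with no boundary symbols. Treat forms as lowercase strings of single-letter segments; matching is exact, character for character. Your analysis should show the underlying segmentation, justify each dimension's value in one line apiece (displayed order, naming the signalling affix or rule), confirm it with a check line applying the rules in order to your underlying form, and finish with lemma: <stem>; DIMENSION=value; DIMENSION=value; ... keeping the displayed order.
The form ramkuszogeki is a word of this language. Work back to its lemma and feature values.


underlying: ram-kuszoge-ku
KEL=zo - signalled by the affix ram-
MOD=ri - signalled by the affix -ku
check: ramkuszogeku -> ramkuszogeki -> ramkuszogeki
lemma: kuszoge; KEL=zo; MOD=ri


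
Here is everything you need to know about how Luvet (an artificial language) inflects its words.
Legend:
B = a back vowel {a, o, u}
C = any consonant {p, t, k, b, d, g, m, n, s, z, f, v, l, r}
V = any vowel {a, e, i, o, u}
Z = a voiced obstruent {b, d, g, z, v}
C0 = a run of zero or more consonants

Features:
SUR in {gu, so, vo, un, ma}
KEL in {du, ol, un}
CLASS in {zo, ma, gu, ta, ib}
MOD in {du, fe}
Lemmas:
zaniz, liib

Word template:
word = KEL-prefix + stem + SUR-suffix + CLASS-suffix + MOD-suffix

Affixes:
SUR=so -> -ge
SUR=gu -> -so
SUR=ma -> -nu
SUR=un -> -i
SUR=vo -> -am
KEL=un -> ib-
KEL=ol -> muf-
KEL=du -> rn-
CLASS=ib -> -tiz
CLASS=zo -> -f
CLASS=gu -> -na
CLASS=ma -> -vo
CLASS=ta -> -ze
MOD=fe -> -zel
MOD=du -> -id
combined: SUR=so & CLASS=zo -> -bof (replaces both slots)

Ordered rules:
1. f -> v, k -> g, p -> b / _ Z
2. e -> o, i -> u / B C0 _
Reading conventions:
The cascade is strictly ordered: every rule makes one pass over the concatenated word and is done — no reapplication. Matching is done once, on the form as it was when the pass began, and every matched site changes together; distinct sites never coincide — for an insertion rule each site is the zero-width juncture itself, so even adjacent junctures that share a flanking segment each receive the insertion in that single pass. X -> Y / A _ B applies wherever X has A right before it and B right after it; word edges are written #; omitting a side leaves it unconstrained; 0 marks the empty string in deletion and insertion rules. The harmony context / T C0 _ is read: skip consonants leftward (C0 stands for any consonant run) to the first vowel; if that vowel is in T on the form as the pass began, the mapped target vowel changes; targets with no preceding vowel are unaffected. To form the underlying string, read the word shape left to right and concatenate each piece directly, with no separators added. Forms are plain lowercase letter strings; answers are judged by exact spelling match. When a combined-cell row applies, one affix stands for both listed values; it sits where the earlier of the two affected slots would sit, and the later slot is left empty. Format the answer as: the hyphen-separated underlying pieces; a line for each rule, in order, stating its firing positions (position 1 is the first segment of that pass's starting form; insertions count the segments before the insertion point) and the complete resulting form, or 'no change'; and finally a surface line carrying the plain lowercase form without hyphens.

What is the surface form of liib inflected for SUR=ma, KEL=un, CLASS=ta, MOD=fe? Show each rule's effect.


underlying: ib-liib-nu-ze-zel
1. f -> v, k -> g, p -> b / _ Z: no change
2. e -> o, i -> u / B C0 _: fires at position(s) 10: ibliibnuzozel
surface: ibliibnuzozel


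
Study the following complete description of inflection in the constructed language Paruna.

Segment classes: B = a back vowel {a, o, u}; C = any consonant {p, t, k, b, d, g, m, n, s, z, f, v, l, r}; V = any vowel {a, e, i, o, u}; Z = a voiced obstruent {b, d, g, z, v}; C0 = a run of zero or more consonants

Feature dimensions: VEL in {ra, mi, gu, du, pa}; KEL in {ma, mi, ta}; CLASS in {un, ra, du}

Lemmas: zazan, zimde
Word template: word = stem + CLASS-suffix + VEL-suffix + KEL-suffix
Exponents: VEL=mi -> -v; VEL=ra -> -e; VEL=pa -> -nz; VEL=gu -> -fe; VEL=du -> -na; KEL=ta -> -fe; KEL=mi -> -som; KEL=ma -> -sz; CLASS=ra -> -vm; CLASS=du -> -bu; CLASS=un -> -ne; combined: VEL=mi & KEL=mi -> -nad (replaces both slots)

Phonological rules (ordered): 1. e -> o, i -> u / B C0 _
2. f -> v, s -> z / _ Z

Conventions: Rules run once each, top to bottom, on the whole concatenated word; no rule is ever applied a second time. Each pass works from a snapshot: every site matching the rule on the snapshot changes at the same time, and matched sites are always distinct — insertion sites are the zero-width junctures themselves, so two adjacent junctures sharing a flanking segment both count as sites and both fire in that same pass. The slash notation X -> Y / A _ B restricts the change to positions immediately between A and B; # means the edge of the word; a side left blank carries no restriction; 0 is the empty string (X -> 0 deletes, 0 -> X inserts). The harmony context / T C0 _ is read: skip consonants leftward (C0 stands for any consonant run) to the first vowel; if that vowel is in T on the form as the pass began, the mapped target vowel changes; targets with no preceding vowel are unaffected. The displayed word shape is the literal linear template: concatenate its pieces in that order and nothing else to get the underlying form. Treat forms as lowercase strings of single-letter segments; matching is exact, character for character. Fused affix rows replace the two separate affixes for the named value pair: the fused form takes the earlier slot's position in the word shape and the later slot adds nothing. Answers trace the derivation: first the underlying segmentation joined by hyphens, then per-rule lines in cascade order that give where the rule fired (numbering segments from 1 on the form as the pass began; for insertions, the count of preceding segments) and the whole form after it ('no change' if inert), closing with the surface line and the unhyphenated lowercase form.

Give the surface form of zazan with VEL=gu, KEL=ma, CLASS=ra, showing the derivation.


underlying: zazan-vm-fe-sz
1. e -> o, i -> u / B C0 _: fires at position(s) 9: zazanvmfosz
2. f -> v, s -> z / _ Z: fires at position(s) 10: zazanvmfozz
surface: zazanvmfozz


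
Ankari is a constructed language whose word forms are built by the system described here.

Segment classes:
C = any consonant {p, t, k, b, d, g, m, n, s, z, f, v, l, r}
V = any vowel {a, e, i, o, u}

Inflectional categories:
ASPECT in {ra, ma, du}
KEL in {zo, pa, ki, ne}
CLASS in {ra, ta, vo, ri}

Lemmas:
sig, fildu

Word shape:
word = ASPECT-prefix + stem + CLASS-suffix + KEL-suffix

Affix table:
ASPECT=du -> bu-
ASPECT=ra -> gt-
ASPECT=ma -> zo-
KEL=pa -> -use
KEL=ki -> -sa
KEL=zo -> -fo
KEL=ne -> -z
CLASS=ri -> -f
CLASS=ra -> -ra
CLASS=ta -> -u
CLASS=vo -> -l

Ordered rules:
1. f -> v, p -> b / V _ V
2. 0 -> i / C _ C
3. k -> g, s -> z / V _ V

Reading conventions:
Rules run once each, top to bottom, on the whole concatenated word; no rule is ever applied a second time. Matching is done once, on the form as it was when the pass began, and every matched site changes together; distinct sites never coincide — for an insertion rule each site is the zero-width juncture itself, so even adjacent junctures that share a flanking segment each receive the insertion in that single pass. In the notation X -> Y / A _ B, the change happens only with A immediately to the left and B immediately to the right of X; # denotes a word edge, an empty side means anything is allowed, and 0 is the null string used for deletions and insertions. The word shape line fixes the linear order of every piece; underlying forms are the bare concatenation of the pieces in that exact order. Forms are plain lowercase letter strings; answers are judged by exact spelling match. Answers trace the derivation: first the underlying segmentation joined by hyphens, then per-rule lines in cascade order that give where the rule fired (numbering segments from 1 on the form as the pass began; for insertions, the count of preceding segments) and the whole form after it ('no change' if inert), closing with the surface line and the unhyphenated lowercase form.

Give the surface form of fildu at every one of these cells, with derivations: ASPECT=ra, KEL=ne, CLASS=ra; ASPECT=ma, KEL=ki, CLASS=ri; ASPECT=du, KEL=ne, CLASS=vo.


cell ASPECT=ra, KEL=ne, CLASS=ra:
underlying: gt-fildu-ra-z
1. f -> v, p -> b / V _ V: no change
2. 0 -> i / C _ C: inserts after position(s) 1, 2, 5: gitifiliduraz
3. k -> g, s -> z / V _ V: no change
surface: gitifiliduraz

cell ASPECT=ma, KEL=ki, CLASS=ri:
underlying: zo-fildu-f-sa
1. f -> v, p -> b / V _ V: fires at position(s) 3: zovildufsa
2. 0 -> i / C _ C: inserts after position(s) 5, 8: zovilidufisa
3. k -> g, s -> z / V _ V: fires at position(s) 11: zovilidufiza
surface: zovilidufiza

cell ASPECT=du, KEL=ne, CLASS=vo:
underlying: bu-fildu-l-z
1. f -> v, p -> b / V _ V: fires at position(s) 3: buvildulz
2. 0 -> i / C _ C: inserts after position(s) 5, 8: buviliduliz
3. k -> g, s -> z / V _ V: no change
surface: buviliduliz


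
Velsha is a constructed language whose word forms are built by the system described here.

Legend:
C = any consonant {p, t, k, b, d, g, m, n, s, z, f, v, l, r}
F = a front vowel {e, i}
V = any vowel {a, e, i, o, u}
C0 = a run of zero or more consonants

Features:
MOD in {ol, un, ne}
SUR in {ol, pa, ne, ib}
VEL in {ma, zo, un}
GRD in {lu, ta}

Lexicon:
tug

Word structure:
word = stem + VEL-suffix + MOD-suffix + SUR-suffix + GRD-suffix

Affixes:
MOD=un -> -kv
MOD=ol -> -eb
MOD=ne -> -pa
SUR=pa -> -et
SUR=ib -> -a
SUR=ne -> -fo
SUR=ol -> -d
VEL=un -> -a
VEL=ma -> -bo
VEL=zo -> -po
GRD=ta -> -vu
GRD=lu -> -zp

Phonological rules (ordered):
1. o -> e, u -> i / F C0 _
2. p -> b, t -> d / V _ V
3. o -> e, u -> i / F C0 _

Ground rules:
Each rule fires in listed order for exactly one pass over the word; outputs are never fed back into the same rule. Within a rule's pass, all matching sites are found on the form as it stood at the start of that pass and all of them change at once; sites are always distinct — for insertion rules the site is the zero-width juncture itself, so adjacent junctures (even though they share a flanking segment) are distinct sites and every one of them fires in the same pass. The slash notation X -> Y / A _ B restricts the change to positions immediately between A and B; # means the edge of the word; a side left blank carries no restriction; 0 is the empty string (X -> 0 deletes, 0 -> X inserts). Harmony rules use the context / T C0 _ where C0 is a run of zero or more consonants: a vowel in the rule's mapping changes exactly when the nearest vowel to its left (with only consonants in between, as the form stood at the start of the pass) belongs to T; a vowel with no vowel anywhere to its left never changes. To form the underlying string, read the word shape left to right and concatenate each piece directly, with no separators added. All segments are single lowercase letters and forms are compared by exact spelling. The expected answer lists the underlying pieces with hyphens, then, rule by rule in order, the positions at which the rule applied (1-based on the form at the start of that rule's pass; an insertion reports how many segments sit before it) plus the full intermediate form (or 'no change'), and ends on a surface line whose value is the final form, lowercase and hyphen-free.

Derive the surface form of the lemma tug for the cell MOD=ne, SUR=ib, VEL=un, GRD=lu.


underlying: tug-a-pa-a-zp
1. o -> e, u -> i / F C0 _: no change
2. p -> b, t -> d / V _ V: fires at position(s) 5: tugabaazp
3. o -> e, u -> i / F C0 _: no change
surface: tugabaazp


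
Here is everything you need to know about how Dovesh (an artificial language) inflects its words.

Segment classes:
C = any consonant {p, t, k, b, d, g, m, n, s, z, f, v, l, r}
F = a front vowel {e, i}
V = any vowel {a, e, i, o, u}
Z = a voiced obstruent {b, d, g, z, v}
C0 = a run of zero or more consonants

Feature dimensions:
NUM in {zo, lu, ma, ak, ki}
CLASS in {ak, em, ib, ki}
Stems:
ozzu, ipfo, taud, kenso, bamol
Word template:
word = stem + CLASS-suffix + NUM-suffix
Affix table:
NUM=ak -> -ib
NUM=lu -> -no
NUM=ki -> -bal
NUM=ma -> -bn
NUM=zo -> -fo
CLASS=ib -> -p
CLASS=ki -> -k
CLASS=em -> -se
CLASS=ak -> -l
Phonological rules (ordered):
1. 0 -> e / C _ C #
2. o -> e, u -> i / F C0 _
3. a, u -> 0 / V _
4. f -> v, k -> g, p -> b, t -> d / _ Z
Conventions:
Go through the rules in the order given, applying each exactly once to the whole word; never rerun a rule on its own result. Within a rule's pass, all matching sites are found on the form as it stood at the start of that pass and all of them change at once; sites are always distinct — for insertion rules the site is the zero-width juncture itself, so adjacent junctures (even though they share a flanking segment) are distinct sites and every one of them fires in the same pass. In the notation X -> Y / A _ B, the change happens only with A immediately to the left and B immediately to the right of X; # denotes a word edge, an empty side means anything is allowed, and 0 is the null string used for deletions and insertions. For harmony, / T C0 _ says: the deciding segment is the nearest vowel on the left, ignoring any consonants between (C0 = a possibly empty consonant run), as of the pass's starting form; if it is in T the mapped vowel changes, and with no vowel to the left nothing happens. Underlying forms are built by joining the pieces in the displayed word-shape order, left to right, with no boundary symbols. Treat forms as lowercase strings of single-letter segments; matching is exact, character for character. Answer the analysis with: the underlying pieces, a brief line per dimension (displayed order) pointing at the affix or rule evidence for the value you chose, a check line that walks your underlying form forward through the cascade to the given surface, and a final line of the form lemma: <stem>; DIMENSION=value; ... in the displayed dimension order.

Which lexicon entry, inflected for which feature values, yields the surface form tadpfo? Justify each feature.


underlying: taud-p-fo
NUM=zo - signalled by the affix -fo
CLASS=ib - signalled by the affix -p
check: taudpfo -> taudpfo -> taudpfo -> tadpfo -> tadpfo
lemma: taud; NUM=zo; CLASS=ib
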